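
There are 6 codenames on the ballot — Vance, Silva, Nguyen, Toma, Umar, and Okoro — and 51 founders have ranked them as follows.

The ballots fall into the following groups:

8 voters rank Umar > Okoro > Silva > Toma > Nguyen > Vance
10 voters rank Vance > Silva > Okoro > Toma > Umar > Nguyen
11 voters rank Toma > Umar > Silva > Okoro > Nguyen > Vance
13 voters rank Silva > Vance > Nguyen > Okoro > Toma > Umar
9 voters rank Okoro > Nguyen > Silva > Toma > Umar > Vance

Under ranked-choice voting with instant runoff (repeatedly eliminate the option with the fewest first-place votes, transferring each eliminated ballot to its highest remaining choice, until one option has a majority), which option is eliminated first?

Round 1: Silva 13, Toma 11, Vance 10, Okoro 9, Umar 8, Nguyen 0. Nguyen has the fewest and is eliminated.
Round 2: Silva 13, Toma 11, Vance 10, Okoro 9, Umar 8. Umar has the fewest and is eliminated.
Round 3: Okoro 17, Silva 13, Toma 11, Vance 10. Vance has the fewest and is eliminated.
Round 4: Silva 23, Okoro 17, Toma 11. Toma has the fewest and is eliminated.
Round 5: Silva 34, Okoro 17. Silva has a majority.

Nguyen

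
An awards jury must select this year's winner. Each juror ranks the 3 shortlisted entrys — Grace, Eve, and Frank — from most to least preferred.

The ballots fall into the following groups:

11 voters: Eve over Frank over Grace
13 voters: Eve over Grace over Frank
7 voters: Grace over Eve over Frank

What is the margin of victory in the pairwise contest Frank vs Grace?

9

Ballots ranking Frank above Grace: 11.
Ballots ranking Grace above Frank: 13+7 = 20.
Grace wins 20–11, a margin of 9.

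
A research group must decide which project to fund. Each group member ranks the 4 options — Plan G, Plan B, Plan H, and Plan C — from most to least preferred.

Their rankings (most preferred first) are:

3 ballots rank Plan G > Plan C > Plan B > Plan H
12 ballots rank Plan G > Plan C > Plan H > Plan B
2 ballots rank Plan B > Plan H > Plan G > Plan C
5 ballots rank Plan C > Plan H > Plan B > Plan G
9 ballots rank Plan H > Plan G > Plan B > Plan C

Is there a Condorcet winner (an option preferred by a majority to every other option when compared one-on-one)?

No

Head-to-head results (31 voters total):
Plan G vs Plan B: Plan G wins 24–7.
Plan G vs Plan H: Plan H wins 16–15.
Plan G vs Plan C: Plan G wins 26–5.
Plan B vs Plan H: Plan H wins 26–5.
Plan B vs Plan C: Plan C wins 20–11.
Plan H vs Plan C: Plan C wins 20–11.
No candidate beats all others: Plan G beats Plan C beats Plan H beats Plan G, a majority cycle.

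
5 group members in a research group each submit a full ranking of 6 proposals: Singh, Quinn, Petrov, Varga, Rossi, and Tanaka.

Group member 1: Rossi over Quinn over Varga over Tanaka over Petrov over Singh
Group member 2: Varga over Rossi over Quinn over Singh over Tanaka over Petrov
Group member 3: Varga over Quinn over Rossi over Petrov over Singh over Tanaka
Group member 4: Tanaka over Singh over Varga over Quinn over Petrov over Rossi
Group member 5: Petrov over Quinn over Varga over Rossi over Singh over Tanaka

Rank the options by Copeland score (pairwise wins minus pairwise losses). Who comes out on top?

Pairwise results:
  Singh vs Quinn: Quinn wins 4–1.
  Singh vs Petrov: Petrov wins 3–2.
  Singh vs Varga: Varga wins 4–1.
  Singh vs Rossi: Rossi wins 4–1.
  Singh vs Tanaka: Singh wins 3–2.
  Quinn vs Petrov: Quinn wins 4–1.
  Quinn vs Varga: Varga wins 3–2.
  Quinn vs Rossi: Quinn wins 3–2.
  Quinn vs Tanaka: Quinn wins 4–1.
  Petrov vs Varga: Varga wins 4–1.
  Petrov vs Rossi: Rossi wins 3–2.
  Petrov vs Tanaka: Tanaka wins 3–2.
  Varga vs Rossi: Varga wins 4–1.
  Varga vs Tanaka: Varga wins 4–1.
  Rossi vs Tanaka: Rossi wins 4–1.
Copeland scores (wins − losses):
  Singh: 1 − 4 = -3
  Quinn: 4 − 1 = 3
  Petrov: 1 − 4 = -3
  Varga: 5 − 0 = 5
  Rossi: 3 − 2 = 1
  Tanaka: 1 − 4 = -3
Varga has the best Copeland score.

Varga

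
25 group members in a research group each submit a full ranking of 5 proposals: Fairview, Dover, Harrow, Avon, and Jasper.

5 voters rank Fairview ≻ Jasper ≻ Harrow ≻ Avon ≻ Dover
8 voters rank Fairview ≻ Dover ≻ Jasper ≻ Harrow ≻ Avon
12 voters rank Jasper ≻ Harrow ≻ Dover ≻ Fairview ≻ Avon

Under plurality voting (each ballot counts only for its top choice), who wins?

Fairview

First-place vote totals:
  Fairview: 13
  Dover: 0
  Harrow: 0
  Avon: 0
  Jasper: 12
Fairview has the most first-place votes.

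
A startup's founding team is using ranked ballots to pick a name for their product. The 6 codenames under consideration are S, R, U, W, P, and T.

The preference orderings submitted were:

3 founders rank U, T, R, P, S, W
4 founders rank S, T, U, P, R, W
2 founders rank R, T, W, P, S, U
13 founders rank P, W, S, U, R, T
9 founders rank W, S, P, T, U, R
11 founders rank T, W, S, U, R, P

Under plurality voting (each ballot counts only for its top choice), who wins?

P

First-place vote totals:
  S: 4
  R: 2
  U: 3
  W: 9
  P: 13
  T: 11
P has the most first-place votes.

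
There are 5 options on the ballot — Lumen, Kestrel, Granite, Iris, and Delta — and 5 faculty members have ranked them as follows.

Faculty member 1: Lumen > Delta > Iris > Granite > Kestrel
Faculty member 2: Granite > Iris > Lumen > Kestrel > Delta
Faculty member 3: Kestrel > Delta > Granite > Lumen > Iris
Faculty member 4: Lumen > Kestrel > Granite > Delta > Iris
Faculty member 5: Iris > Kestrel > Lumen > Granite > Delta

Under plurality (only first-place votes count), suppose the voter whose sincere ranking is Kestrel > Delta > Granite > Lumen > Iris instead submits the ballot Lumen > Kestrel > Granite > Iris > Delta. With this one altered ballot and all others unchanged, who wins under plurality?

Lumen

First-place totals with the altered ballot: Lumen 3, Kestrel 0, Granite 1, Iris 1, Delta 0.
The winner is unchanged: still Lumen.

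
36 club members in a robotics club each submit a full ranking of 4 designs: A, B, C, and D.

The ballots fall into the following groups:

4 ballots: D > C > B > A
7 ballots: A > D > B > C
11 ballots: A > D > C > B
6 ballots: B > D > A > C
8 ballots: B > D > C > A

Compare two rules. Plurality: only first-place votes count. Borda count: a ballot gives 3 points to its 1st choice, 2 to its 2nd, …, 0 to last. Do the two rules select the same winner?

Plurality first-place counts: A 18, B 14, C 0, D 4 → A.
Borda totals: A 60, B 53, C 27, D 76 → D.
The two rules disagree: plurality picks A, Borda picks D.

No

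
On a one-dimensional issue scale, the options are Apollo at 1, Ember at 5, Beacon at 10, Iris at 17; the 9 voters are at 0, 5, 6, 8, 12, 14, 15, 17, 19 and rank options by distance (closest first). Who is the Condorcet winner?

With single-peaked preferences on a line, the Condorcet winner is the candidate closest to the median voter.
The median voter (position 12) is closest to Beacon at 10.
Check: Beacon vs Apollo — voters closer to Beacon: 7 of 9.

Beacon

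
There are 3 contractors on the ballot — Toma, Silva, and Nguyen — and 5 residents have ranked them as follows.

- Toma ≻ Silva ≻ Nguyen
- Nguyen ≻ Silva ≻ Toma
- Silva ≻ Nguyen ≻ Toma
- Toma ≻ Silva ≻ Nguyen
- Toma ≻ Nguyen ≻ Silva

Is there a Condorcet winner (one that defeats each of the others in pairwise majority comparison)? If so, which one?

Head-to-head results (5 voters total):
Toma vs Silva: Toma wins 3–2.
Toma vs Nguyen: Toma wins 3–2.
Silva vs Nguyen: Silva wins 3–2.
Toma beats each rival — Silva (3–2), Nguyen (3–2) — so Toma is the Condorcet winner.

Toma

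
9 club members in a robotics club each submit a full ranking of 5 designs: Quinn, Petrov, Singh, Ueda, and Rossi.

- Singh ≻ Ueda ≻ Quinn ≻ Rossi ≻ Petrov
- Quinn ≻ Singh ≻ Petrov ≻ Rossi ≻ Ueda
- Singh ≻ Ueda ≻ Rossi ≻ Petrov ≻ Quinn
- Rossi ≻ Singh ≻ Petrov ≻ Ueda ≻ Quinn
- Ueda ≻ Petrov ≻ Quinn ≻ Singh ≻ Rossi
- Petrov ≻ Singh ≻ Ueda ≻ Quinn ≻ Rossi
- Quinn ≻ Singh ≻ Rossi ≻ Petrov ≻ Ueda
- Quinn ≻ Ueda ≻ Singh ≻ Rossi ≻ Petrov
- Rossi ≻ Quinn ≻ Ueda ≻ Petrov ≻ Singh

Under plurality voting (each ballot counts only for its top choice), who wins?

Quinn

First-place vote totals:
  Quinn: 3
  Petrov: 1
  Singh: 2
  Ueda: 1
  Rossi: 2
Quinn has the most first-place votes.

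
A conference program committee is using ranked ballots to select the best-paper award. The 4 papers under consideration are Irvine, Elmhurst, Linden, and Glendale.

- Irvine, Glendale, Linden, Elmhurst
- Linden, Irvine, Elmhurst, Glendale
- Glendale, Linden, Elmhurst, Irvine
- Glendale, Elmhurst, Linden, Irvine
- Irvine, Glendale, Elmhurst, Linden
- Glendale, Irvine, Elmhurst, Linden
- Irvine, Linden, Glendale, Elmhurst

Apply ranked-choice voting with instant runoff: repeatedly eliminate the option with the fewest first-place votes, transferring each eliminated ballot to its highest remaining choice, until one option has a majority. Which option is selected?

Irvine

Round 1: Irvine 3, Glendale 3, Linden 1, Elmhurst 0. Elmhurst has the fewest and is eliminated.
Round 2: Irvine 3, Glendale 3, Linden 1. Linden has the fewest and is eliminated.
Round 3: Irvine 4, Glendale 3. Irvine has a majority.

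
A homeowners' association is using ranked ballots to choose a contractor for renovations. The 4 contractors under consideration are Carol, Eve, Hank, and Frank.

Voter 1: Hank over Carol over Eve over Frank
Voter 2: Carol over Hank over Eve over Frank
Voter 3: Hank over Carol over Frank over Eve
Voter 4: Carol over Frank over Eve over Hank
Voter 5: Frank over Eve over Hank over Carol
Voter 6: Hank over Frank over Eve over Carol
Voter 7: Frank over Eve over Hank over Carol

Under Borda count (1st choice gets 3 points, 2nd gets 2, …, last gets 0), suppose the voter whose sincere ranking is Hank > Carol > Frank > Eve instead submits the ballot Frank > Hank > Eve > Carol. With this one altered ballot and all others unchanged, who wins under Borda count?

Frank

Borda totals with the altered ballot: Carol 8, Eve 9, Hank 12, Frank 13.
The switch changes the winner from Hank to Frank.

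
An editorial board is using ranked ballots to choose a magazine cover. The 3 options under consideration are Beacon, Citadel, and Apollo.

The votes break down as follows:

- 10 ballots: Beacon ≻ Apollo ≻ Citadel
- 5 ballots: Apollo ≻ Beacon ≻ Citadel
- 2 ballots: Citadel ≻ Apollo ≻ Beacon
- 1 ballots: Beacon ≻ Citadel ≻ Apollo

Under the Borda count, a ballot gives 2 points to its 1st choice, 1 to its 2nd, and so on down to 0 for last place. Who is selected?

Beacon

Borda scores:
  Beacon: 10·2 + 5·1 + 2·0 + 2 = 27
  Citadel: 10·0 + 5·0 + 2·2 + 1 = 5
  Apollo: 10·1 + 5·2 + 2·1 + 0 = 22
Beacon has the highest total.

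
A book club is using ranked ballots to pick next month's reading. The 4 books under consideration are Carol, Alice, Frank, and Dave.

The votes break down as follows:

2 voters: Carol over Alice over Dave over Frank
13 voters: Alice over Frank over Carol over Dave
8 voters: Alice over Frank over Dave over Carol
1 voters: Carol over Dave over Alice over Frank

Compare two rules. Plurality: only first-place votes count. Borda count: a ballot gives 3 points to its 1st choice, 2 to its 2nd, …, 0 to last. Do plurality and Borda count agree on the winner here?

Plurality first-place counts: Carol 3, Alice 21, Frank 0, Dave 0 → Alice.
Borda totals: Carol 22, Alice 68, Frank 42, Dave 12 → Alice.
The two rules agree on Alice.

Yes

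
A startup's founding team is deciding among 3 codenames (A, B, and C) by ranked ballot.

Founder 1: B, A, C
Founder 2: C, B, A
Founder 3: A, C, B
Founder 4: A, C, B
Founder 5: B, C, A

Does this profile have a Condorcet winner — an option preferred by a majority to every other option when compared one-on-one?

Head-to-head results (5 voters total):
A vs B: B wins 3–2.
A vs C: A wins 3–2.
B vs C: C wins 3–2.
No candidate beats all others: A beats C beats B beats A, a majority cycle.

No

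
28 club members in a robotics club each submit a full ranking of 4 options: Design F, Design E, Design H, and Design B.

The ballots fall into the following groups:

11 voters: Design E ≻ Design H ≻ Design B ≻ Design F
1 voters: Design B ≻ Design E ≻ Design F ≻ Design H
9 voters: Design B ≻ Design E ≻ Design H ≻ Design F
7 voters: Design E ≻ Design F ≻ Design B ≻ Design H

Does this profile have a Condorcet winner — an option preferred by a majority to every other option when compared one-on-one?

Head-to-head results (28 voters total):
Design F vs Design E: Design E wins 28–0.
Design F vs Design H: Design H wins 20–8.
Design F vs Design B: Design B wins 21–7.
Design E vs Design H: Design E wins 28–0.
Design E vs Design B: Design E wins 18–10.
Design H vs Design B: Design B wins 17–11.
Design E beats each rival — Design F (28–0), Design H (28–0), Design B (18–10) — so Design E is the Condorcet winner.

Yes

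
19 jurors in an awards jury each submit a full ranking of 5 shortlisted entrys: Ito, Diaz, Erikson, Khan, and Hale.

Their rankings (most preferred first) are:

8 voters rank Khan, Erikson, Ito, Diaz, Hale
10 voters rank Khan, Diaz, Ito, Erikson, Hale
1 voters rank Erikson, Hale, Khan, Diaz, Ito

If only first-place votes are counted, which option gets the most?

Khan

First-place vote totals:
  Ito: 0
  Diaz: 0
  Erikson: 1
  Khan: 18
  Hale: 0
Khan has the most first-place votes.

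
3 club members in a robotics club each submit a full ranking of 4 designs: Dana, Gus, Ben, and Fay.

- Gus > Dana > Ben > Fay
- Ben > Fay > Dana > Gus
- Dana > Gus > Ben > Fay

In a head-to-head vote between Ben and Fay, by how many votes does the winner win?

Ballots ranking Ben above Fay: 3.
Ballots ranking Fay above Ben: 0.
Ben wins 3–0, a margin of 3.

3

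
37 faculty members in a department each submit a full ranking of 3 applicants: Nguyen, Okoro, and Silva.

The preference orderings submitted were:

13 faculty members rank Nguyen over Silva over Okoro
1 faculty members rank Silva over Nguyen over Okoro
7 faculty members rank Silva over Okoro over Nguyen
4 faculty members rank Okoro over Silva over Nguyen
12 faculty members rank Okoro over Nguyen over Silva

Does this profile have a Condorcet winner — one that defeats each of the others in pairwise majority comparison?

Head-to-head results (37 voters total):
Nguyen vs Okoro: Okoro wins 23–14.
Nguyen vs Silva: Nguyen wins 25–12.
Okoro vs Silva: Silva wins 21–16.
No candidate beats all others: Nguyen beats Silva beats Okoro beats Nguyen, a majority cycle.

No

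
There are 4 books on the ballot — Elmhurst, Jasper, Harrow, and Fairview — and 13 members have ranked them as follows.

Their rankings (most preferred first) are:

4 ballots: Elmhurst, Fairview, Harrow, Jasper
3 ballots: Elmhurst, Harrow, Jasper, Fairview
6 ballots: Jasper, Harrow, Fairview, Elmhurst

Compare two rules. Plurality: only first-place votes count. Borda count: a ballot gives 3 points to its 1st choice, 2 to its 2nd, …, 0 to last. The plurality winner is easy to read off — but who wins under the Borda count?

Plurality first-place counts: Elmhurst 7, Jasper 6, Harrow 0, Fairview 0 → Elmhurst.
Borda totals: Elmhurst 21, Jasper 21, Harrow 22, Fairview 14 → Harrow.

Harrow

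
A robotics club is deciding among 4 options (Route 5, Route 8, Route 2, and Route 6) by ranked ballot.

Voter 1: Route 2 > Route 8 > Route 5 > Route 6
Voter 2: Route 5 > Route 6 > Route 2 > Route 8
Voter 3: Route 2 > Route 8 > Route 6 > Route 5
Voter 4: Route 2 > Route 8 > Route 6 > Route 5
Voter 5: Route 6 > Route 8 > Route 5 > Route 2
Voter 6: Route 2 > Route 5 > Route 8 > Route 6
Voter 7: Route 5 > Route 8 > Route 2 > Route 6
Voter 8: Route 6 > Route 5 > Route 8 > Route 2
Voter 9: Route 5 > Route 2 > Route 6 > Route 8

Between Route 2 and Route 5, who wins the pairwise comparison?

Route 5

Ballots ranking Route 2 above Route 5: 4.
Ballots ranking Route 5 above Route 2: 5.
Route 5 wins the head-to-head, 5–4.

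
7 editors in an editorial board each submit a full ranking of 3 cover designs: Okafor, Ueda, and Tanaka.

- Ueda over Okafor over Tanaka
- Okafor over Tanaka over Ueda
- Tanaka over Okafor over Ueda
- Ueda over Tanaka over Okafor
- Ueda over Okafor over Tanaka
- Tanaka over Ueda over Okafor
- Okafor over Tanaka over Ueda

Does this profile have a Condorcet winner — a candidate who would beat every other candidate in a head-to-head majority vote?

No

Head-to-head results (7 voters total):
Okafor vs Ueda: Ueda wins 4–3.
Okafor vs Tanaka: Okafor wins 4–3.
Ueda vs Tanaka: Tanaka wins 4–3.
No candidate beats all others: Okafor beats Tanaka beats Ueda beats Okafor, a majority cycle.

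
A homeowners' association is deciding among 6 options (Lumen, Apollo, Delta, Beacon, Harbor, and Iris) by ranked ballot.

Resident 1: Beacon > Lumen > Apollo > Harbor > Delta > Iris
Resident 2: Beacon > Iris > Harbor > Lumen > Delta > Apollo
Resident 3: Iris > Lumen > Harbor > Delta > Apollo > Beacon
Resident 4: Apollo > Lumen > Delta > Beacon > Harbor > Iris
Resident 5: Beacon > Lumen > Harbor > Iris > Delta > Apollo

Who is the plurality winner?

First-place vote totals:
  Lumen: 0
  Apollo: 1
  Delta: 0
  Beacon: 3
  Harbor: 0
  Iris: 1
Beacon has the most first-place votes.

Beacon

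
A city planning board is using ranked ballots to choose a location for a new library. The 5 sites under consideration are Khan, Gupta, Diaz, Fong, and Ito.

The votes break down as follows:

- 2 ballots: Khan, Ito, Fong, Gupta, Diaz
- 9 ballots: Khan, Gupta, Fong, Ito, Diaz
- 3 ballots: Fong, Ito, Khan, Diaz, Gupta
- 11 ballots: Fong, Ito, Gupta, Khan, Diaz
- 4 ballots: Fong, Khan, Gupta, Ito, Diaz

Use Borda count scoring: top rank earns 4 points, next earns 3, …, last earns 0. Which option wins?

Fong

Borda scores:
  Khan: 2·4 + 9·4 + 3·2 + 11·1 + 4·3 = 73
  Gupta: 2·1 + 9·3 + 3·0 + 11·2 + 4·2 = 59
  Diaz: 2·0 + 9·0 + 3·1 + 11·0 + 4·0 = 3
  Fong: 2·2 + 9·2 + 3·4 + 11·4 + 4·4 = 94
  Ito: 2·3 + 9·1 + 3·3 + 11·3 + 4·1 = 61
Fong has the highest total.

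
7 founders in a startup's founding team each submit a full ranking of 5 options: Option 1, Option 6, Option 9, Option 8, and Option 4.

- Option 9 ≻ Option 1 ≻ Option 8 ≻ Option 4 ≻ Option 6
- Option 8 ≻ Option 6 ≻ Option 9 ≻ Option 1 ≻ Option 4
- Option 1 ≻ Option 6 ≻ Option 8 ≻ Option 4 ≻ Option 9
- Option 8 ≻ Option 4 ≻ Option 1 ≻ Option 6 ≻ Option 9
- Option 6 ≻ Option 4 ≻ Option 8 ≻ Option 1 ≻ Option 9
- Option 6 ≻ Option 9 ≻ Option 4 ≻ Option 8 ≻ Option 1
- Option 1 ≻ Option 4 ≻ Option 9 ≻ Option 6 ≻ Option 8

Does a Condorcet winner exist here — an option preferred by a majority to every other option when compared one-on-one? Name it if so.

Head-to-head results (7 voters total):
Option 1 vs Option 6: Option 1 wins 4–3.
Option 1 vs Option 9: Option 1 wins 4–3.
Option 1 vs Option 8: Option 8 wins 4–3.
Option 1 vs Option 4: Option 1 wins 4–3.
Option 6 vs Option 9: Option 6 wins 5–2.
Option 6 vs Option 8: Option 6 wins 4–3.
Option 6 vs Option 4: Option 6 wins 4–3.
Option 9 vs Option 8: Option 8 wins 4–3.
Option 9 vs Option 4: Option 4 wins 4–3.
Option 8 vs Option 4: Option 8 wins 4–3.
No candidate beats all others: Option 1 beats Option 6 beats Option 8 beats Option 1, a majority cycle.

No Condorcet winner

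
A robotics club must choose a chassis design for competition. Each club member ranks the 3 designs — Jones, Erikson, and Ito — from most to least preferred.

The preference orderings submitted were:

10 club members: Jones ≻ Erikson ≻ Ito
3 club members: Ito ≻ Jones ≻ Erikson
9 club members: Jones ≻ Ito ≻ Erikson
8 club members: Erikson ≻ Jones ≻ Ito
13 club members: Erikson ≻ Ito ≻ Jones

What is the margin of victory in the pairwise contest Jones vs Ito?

Ballots ranking Jones above Ito: 10+9+8 = 27.
Ballots ranking Ito above Jones: 3+13 = 16.
Jones wins 27–16, a margin of 11.

11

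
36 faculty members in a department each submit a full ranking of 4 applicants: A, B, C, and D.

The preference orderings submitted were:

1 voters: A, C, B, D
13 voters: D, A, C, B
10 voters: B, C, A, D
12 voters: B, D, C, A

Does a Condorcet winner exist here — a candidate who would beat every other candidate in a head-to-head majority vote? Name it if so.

Head-to-head results (36 voters total):
A vs B: B wins 22–14.
A vs C: C wins 22–14.
A vs D: D wins 25–11.
B vs C: B wins 22–14.
B vs D: B wins 23–13.
C vs D: D wins 25–11.
B beats each rival — A (22–14), C (22–14), D (23–13) — so B is the Condorcet winner.

B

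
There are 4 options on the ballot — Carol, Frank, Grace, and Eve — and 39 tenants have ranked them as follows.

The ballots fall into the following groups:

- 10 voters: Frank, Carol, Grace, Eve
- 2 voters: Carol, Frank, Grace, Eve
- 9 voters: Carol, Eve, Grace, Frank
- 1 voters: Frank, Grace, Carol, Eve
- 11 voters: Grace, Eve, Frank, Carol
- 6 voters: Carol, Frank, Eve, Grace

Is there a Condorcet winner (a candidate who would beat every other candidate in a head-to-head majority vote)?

Head-to-head results (39 voters total):
Carol vs Frank: Frank wins 22–17.
Carol vs Grace: Carol wins 27–12.
Carol vs Eve: Carol wins 28–11.
Frank vs Grace: Grace wins 20–19.
Frank vs Eve: Eve wins 20–19.
Grace vs Eve: Grace wins 24–15.
No candidate beats all others: Carol beats Grace beats Frank beats Carol, a majority cycle.

No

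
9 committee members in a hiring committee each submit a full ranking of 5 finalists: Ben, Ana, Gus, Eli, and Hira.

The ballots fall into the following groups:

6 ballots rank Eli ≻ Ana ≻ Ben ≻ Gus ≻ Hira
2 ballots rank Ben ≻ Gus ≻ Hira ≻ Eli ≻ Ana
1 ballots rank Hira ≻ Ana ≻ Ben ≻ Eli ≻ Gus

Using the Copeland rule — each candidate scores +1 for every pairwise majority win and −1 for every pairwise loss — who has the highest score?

Pairwise results:
  Ben vs Ana: Ana wins 7–2.
  Ben vs Gus: Ben wins 9–0.
  Ben vs Eli: Eli wins 6–3.
  Ben vs Hira: Ben wins 8–1.
  Ana vs Gus: Ana wins 7–2.
  Ana vs Eli: Eli wins 8–1.
  Ana vs Hira: Ana wins 6–3.
  Gus vs Eli: Eli wins 7–2.
  Gus vs Hira: Gus wins 8–1.
  Eli vs Hira: Eli wins 6–3.
Copeland scores (wins − losses):
  Ben: 2 − 2 = 0
  Ana: 3 − 1 = 2
  Gus: 1 − 3 = -2
  Eli: 4 − 0 = 4
  Hira: 0 − 4 = -4
Eli has the best Copeland score.

Eli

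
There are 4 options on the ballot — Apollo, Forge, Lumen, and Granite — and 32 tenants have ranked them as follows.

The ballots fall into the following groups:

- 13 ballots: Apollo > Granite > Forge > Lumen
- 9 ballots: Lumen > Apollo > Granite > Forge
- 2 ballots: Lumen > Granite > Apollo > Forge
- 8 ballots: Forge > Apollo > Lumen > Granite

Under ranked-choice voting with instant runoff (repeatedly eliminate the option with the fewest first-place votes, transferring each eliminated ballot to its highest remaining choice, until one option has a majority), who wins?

Round 1: Apollo 13, Lumen 11, Forge 8, Granite 0. Granite has the fewest and is eliminated.
Round 2: Apollo 13, Lumen 11, Forge 8. Forge has the fewest and is eliminated.
Round 3: Apollo 21, Lumen 11. Apollo has a majority.

Apollo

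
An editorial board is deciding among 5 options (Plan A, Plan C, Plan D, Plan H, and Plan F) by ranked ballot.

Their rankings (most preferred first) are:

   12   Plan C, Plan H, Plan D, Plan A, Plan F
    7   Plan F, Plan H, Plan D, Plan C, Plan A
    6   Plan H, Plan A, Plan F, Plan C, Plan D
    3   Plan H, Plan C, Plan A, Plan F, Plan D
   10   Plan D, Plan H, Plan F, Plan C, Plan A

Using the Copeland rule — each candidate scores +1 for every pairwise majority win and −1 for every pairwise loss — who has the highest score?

Plan H

Pairwise results:
  Plan A vs Plan C: Plan C wins 32–6.
  Plan A vs Plan D: Plan D wins 29–9.
  Plan A vs Plan H: Plan H wins 38–0.
  Plan A vs Plan F: Plan A wins 21–17.
  Plan C vs Plan D: Plan C wins 21–17.
  Plan C vs Plan H: Plan H wins 26–12.
  Plan C vs Plan F: Plan F wins 23–15.
  Plan D vs Plan H: Plan H wins 28–10.
  Plan D vs Plan F: Plan D wins 22–16.
  Plan H vs Plan F: Plan H wins 31–7.
Copeland scores (wins − losses):
  Plan A: 1 − 3 = -2
  Plan C: 2 − 2 = 0
  Plan D: 2 − 2 = 0
  Plan H: 4 − 0 = 4
  Plan F: 1 − 3 = -2
Plan H has the best Copeland score.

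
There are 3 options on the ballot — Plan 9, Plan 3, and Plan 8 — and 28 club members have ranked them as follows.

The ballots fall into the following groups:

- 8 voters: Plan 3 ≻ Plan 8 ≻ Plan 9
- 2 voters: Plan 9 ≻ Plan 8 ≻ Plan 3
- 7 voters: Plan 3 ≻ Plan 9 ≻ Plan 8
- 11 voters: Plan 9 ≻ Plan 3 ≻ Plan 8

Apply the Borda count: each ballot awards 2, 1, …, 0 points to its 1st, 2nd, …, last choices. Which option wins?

Plan 3

Borda scores:
  Plan 9: 8·0 + 2·2 + 7·1 + 11·2 = 33
  Plan 3: 8·2 + 2·0 + 7·2 + 11·1 = 41
  Plan 8: 8·1 + 2·1 + 7·0 + 11·0 = 10
Plan 3 has the highest total.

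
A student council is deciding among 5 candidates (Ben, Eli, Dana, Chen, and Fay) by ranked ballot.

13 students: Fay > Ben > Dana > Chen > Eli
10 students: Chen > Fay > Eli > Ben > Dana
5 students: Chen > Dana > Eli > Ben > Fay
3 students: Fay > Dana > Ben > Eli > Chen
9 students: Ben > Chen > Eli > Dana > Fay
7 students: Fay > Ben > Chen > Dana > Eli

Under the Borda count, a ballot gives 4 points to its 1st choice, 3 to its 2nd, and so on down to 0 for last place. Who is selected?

Borda scores:
  Ben: 13·3 + 10·1 + 5·1 + 3·2 + 9·4 + 7·3 = 117
  Eli: 13·0 + 10·2 + 5·2 + 3·1 + 9·2 + 7·0 = 51
  Dana: 13·2 + 10·0 + 5·3 + 3·3 + 9·1 + 7·1 = 66
  Chen: 13·1 + 10·4 + 5·4 + 3·0 + 9·3 + 7·2 = 114
  Fay: 13·4 + 10·3 + 5·0 + 3·4 + 9·0 + 7·4 = 122
Fay has the highest total.

Fay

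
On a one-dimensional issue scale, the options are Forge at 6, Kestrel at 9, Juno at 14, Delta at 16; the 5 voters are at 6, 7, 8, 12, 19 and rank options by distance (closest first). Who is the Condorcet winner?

With single-peaked preferences on a line, the Condorcet winner is the candidate closest to the median voter.
The median voter (position 8) is closest to Kestrel at 9.
Check: Kestrel vs Juno — voters closer to Kestrel: 3 of 5.

Kestrel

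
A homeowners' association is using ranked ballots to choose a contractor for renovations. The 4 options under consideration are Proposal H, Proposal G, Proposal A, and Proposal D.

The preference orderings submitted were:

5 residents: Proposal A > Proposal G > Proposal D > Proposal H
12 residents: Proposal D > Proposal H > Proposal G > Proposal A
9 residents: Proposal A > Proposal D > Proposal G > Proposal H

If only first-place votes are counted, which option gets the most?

First-place vote totals:
  Proposal H: 0
  Proposal G: 0
  Proposal A: 14
  Proposal D: 12
Proposal A has the most first-place votes.

Proposal A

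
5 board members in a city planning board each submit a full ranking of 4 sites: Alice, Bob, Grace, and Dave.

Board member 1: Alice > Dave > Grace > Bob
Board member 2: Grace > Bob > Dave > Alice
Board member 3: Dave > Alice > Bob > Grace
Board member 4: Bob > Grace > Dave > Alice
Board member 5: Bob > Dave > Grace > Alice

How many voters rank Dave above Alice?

4

Ballots ranking Dave above Alice: 4.
Ballots ranking Alice above Dave: 1.
So 4 of 5 voters prefer Dave to Alice.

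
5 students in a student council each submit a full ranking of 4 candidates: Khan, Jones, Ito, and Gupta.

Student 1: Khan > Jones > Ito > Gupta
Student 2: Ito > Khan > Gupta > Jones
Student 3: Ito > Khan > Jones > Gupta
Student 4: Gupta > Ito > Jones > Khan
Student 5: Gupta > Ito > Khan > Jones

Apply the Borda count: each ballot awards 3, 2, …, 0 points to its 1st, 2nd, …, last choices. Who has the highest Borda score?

Borda scores:
  Khan: 3 + 2 + 2 + 0 + 1 = 8
  Jones: 2 + 0 + 1 + 1 + 0 = 4
  Ito: 1 + 3 + 3 + 2 + 2 = 11
  Gupta: 0 + 1 + 0 + 3 + 3 = 7
Ito has the highest total.

Ito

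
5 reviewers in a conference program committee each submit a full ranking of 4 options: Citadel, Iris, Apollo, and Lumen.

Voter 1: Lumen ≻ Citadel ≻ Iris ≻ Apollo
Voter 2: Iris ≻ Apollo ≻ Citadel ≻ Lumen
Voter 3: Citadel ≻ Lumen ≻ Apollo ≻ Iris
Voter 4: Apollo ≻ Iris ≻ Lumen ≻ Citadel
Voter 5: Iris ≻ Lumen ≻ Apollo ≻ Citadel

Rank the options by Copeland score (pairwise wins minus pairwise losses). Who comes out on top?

Pairwise results:
  Citadel vs Iris: Iris wins 3–2.
  Citadel vs Apollo: Apollo wins 3–2.
  Citadel vs Lumen: Lumen wins 3–2.
  Iris vs Apollo: Iris wins 3–2.
  Iris vs Lumen: Iris wins 3–2.
  Apollo vs Lumen: Lumen wins 3–2.
Copeland scores (wins − losses):
  Citadel: 0 − 3 = -3
  Iris: 3 − 0 = 3
  Apollo: 1 − 2 = -1
  Lumen: 2 − 1 = 1
Iris has the best Copeland score.

Iris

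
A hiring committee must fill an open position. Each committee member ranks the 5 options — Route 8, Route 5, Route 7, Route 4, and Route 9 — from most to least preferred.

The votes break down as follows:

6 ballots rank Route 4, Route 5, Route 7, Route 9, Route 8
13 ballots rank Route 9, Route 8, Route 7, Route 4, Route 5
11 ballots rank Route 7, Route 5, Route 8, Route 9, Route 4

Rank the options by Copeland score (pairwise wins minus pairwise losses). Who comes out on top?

Pairwise results:
  Route 8 vs Route 5: Route 5 wins 17–13.
  Route 8 vs Route 7: Route 7 wins 17–13.
  Route 8 vs Route 4: Route 8 wins 24–6.
  Route 8 vs Route 9: Route 9 wins 19–11.
  Route 5 vs Route 7: Route 7 wins 24–6.
  Route 5 vs Route 4: Route 4 wins 19–11.
  Route 5 vs Route 9: Route 5 wins 17–13.
  Route 7 vs Route 4: Route 7 wins 24–6.
  Route 7 vs Route 9: Route 7 wins 17–13.
  Route 4 vs Route 9: Route 9 wins 24–6.
Copeland scores (wins − losses):
  Route 8: 1 − 3 = -2
  Route 5: 2 − 2 = 0
  Route 7: 4 − 0 = 4
  Route 4: 1 − 3 = -2
  Route 9: 2 − 2 = 0
Route 7 has the best Copeland score.

Route 7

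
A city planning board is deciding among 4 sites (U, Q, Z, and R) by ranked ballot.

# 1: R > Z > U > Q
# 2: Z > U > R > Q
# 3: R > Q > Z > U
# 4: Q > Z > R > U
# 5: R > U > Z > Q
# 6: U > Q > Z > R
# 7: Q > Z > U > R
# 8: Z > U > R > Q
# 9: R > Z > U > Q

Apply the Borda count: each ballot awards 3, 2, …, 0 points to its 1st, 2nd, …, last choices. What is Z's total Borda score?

17

Borda scores:
  U: 1 + 2 + 0 + 0 + 2 + 3 + 1 + 2 + 1 = 12
  Q: 0 + 0 + 2 + 3 + 0 + 2 + 3 + 0 + 0 = 10
  Z: 2 + 3 + 1 + 2 + 1 + 1 + 2 + 3 + 2 = 17
  R: 3 + 1 + 3 + 1 + 3 + 0 + 0 + 1 + 3 = 15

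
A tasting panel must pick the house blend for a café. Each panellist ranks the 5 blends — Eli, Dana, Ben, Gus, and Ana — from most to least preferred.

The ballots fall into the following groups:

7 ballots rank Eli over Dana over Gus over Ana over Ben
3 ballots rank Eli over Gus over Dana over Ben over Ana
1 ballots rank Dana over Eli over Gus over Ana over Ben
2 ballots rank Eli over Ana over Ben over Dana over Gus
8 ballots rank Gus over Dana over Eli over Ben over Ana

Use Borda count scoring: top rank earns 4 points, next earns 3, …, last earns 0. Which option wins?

Eli

Borda scores:
  Eli: 7·4 + 3·4 + 3 + 2·4 + 8·2 = 67
  Dana: 7·3 + 3·2 + 4 + 2·1 + 8·3 = 57
  Ben: 7·0 + 3·1 + 0 + 2·2 + 8·1 = 15
  Gus: 7·2 + 3·3 + 2 + 2·0 + 8·4 = 57
  Ana: 7·1 + 3·0 + 1 + 2·3 + 8·0 = 14
Eli has the highest total.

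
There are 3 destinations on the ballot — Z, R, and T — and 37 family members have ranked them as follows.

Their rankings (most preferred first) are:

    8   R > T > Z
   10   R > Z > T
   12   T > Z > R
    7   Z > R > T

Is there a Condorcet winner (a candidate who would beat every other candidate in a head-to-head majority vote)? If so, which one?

Head-to-head results (37 voters total):
Z vs R: Z wins 19–18.
Z vs T: T wins 20–17.
R vs T: R wins 25–12.
No candidate beats all others: Z beats R beats T beats Z, a majority cycle.

There is no Condorcet winner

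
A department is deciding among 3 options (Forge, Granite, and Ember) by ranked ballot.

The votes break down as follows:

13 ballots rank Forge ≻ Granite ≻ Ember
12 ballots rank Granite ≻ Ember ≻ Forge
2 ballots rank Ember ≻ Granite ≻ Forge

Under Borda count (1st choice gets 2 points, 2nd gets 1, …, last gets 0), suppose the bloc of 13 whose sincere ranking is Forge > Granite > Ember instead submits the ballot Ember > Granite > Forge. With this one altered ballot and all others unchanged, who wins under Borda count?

Borda totals with the altered ballot: Forge 0, Granite 39, Ember 42.
The switch changes the winner from Granite to Ember.

Ember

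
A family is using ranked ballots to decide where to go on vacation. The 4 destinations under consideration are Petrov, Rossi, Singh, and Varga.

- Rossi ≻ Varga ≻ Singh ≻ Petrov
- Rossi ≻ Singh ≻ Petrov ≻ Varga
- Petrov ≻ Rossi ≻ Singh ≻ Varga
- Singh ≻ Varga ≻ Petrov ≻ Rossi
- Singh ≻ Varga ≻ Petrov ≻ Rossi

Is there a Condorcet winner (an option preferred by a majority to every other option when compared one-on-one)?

No

Head-to-head results (5 voters total):
Petrov vs Rossi: Petrov wins 3–2.
Petrov vs Singh: Singh wins 4–1.
Petrov vs Varga: Varga wins 3–2.
Rossi vs Singh: Rossi wins 3–2.
Rossi vs Varga: Rossi wins 3–2.
Singh vs Varga: Singh wins 4–1.
No candidate beats all others: Petrov beats Rossi beats Singh beats Petrov, a majority cycle.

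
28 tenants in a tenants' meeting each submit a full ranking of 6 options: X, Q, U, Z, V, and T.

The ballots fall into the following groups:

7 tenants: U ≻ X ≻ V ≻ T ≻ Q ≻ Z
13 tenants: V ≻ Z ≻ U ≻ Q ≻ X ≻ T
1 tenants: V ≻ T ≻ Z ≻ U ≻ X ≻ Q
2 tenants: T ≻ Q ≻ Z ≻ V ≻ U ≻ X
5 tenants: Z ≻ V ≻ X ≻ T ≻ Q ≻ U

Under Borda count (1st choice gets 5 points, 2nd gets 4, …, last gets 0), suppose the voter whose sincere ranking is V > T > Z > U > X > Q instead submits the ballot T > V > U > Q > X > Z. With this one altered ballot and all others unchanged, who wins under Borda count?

Borda totals with the altered ballot: X 57, Q 48, U 79, Z 83, V 114, T 39.
The winner is unchanged: still V.

V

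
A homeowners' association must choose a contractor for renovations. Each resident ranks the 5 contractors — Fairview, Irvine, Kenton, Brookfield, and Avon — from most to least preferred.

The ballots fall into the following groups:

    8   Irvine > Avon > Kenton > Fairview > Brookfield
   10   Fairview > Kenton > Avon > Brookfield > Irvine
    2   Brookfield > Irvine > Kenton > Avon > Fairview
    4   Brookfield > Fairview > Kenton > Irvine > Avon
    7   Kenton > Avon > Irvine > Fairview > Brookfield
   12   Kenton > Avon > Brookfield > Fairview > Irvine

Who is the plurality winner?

First-place vote totals:
  Fairview: 10
  Irvine: 8
  Kenton: 19
  Brookfield: 6
  Avon: 0
Kenton has the most first-place votes.

Kenton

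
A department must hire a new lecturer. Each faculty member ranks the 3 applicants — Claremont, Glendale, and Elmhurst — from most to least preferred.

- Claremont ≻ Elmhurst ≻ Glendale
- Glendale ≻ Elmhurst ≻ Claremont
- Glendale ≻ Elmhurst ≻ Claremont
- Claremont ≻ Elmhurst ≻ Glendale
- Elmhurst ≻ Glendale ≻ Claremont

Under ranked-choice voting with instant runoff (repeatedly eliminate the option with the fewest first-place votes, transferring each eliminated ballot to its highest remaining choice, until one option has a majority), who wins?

Round 1: Claremont 2, Glendale 2, Elmhurst 1. Elmhurst has the fewest and is eliminated.
Round 2: Glendale 3, Claremont 2. Glendale has a majority.

Glendale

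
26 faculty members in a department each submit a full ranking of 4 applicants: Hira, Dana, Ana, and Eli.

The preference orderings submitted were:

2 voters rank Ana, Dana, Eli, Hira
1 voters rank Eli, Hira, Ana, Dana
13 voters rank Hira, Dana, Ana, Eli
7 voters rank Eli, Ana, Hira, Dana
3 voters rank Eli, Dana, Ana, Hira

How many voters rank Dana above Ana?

16

Ballots ranking Dana above Ana: 13+3 = 16.
Ballots ranking Ana above Dana: 2+1+7 = 10.
So 16 of 26 voters prefer Dana to Ana.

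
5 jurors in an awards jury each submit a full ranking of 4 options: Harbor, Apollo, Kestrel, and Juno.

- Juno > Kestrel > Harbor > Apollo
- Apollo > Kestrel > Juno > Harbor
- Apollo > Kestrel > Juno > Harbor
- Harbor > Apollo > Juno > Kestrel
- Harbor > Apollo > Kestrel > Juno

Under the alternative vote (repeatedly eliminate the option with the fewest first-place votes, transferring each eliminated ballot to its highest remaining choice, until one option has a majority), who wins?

Harbor

Round 1: Harbor 2, Apollo 2, Juno 1, Kestrel 0. Kestrel has the fewest and is eliminated.
Round 2: Harbor 2, Apollo 2, Juno 1. Juno has the fewest and is eliminated.
Round 3: Harbor 3, Apollo 2. Harbor has a majority.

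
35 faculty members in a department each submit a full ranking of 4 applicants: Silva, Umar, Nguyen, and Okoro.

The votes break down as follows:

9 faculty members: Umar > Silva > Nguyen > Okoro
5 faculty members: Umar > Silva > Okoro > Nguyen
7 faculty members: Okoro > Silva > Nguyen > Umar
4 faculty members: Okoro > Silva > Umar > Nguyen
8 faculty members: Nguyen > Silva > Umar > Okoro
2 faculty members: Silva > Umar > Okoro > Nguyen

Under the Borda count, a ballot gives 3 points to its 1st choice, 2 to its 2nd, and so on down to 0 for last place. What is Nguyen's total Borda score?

Borda scores:
  Silva: 9·2 + 5·2 + 7·2 + 4·2 + 8·2 + 2·3 = 72
  Umar: 9·3 + 5·3 + 7·0 + 4·1 + 8·1 + 2·2 = 58
  Nguyen: 9·1 + 5·0 + 7·1 + 4·0 + 8·3 + 2·0 = 40
  Okoro: 9·0 + 5·1 + 7·3 + 4·3 + 8·0 + 2·1 = 40

40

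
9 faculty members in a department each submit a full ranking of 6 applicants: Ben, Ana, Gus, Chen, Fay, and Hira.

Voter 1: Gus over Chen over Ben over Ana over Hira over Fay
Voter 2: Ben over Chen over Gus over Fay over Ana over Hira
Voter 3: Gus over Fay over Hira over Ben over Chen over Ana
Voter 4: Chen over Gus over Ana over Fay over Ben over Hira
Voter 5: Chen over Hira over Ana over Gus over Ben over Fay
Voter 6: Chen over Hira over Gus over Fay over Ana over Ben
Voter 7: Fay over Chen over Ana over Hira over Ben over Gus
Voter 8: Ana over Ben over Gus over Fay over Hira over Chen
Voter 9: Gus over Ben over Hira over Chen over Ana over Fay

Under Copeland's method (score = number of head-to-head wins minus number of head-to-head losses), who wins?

Chen

Pairwise results:
  Ben vs Ana: Ana wins 5–4.
  Ben vs Gus: Gus wins 6–3.
  Ben vs Chen: Chen wins 5–4.
  Ben vs Fay: Ben wins 5–4.
  Ben vs Hira: Ben wins 5–4.
  Ana vs Gus: Gus wins 6–3.
  Ana vs Chen: Chen wins 8–1.
  Ana vs Fay: Ana wins 5–4.
  Ana vs Hira: Ana wins 5–4.
  Gus vs Chen: Chen wins 5–4.
  Gus vs Fay: Gus wins 8–1.
  Gus vs Hira: Gus wins 6–3.
  Chen vs Fay: Chen wins 6–3.
  Chen vs Hira: Chen wins 6–3.
  Fay vs Hira: Fay wins 5–4.
Copeland scores (wins − losses):
  Ben: 2 − 3 = -1
  Ana: 3 − 2 = 1
  Gus: 4 − 1 = 3
  Chen: 5 − 0 = 5
  Fay: 1 − 4 = -3
  Hira: 0 − 5 = -5
Chen has the best Copeland score.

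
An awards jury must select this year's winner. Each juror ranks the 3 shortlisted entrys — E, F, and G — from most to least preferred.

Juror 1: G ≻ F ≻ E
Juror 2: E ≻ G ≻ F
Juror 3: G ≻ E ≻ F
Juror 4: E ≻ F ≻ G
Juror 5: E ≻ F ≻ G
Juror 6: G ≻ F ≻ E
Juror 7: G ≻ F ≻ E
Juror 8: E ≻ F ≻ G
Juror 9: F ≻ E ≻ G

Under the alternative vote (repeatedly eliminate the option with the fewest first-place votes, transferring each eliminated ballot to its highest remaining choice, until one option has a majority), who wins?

E

Round 1: E 4, G 4, F 1. F has the fewest and is eliminated.
Round 2: E 5, G 4. E has a majority.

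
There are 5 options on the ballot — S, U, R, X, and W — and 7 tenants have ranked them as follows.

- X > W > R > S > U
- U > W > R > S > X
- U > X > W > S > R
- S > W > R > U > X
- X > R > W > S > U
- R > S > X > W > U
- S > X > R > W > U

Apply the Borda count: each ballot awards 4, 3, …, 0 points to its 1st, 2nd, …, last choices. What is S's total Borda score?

Borda scores:
  S: 1 + 1 + 1 + 4 + 1 + 3 + 4 = 15
  U: 0 + 4 + 4 + 1 + 0 + 0 + 0 = 9
  R: 2 + 2 + 0 + 2 + 3 + 4 + 2 = 15
  X: 4 + 0 + 3 + 0 + 4 + 2 + 3 = 16
  W: 3 + 3 + 2 + 3 + 2 + 1 + 1 = 15

15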